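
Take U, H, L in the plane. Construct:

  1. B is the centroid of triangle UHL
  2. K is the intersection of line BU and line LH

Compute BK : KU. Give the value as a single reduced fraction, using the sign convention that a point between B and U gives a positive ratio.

Work in coordinates with U = (0, 0), H = (1, 0), L = (0, 1).
1. B is the centroid of triangle UHL ⇒ B = (1/3, 1/3)
2. K is the intersection of line BU and line LH ⇒ K = (1/2, 1/2)
K = B + t·(U−B) with t = -1/2, so BK:KU = t:(1−t) = -1/2:3/2

BK:KU = -1/3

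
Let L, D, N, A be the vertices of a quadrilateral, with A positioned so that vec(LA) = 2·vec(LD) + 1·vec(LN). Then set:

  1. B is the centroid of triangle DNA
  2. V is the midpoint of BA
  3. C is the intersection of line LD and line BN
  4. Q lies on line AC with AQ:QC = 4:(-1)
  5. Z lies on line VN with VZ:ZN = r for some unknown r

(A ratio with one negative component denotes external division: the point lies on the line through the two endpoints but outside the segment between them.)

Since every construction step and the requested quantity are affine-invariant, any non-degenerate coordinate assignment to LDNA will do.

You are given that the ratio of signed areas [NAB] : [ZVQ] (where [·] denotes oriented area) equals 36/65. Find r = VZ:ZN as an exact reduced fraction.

Choose coordinates L = (0, 0), D = (1, 0), N = (0, 1), A = (2, 1).
1. B is the centroid of triangle DNA ⇒ B = (1, 2/3)
2. V is the midpoint of BA ⇒ V = (3/2, 5/6)
3. C is the intersection of line LD and line BN ⇒ C = (3, 0)
4. Q lies on line AC with AQ:QC = 4:(-1) ⇒ Q = (10/3, -1/3)
5. With VZ:ZN = r, write λ = r/(r+1) so Z = V + λ·(N−V); Z is affine-linear in λ
Every point depending on Z is an affine combination of Z and λ-independent points, so each such coordinate is linear in λ; the λ² term in each signed area is a multiple of (N−V)×(N−V) = 0, so 2·[NAB] and 2·[ZVQ] are each linear in λ. Evaluating at λ=0 and λ=1:
  2·[NAB] = -2/3,   2·[ZVQ] = -13/9·λ
So [NAB]:[ZVQ] = (-2/3) / (-13/9·λ). Setting this equal to 36/65:
  -2/3 = 36/65·(-13/9·λ)  ⇒  λ = 5/6
Then r = λ/(1−λ) = (5/6)/(1/6) = 5. Check: with r = 5, Z = (1/4, 35/36) and [NAB]:[ZVQ] = 36/65 as required.

r = 5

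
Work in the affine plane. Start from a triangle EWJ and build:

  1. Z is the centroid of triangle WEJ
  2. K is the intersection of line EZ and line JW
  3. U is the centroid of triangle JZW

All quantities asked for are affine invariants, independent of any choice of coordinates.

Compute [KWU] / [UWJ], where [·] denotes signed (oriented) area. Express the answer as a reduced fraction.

[KWU]:[UWJ] = -1/2

Set E = (0, 0), W = (1, 0), J = (0, 1); any affine frame gives the same invariant.
1. Z is the centroid of triangle WEJ ⇒ Z = (1/3, 1/3)
2. K is the intersection of line EZ and line JW ⇒ K = (1/2, 1/2)
3. U is the centroid of triangle JZW ⇒ U = (4/9, 4/9)
2·[KWU] = -1/18, 2·[UWJ] = 1/9
[KWU]:[UWJ] = -1/18:1/9 = -1/2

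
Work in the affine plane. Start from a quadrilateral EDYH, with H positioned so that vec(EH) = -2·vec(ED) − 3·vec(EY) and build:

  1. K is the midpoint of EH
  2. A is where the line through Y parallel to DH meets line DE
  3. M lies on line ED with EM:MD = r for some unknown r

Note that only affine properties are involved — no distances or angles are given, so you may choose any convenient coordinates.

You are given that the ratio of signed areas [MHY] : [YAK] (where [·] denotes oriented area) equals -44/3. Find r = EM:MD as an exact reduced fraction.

Work in coordinates with E = (0, 0), D = (1, 0), Y = (0, 1), H = (-2, -3).
1. K is the midpoint of EH ⇒ K = (-1, -3/2)
2. A is where the line through Y parallel to DH meets line DE ⇒ A = (-1, 0)
3. With EM:MD = r, write λ = r/(r+1) so M = E + λ·(D−E); M is affine-linear in λ
Every point depending on M is an affine combination of M and λ-independent points, so each such coordinate is linear in λ; the λ² term in each signed area is a multiple of (D−E)×(D−E) = 0, so 2·[MHY] and 2·[YAK] are each linear in λ. Evaluating at λ=0 and λ=1:
  2·[MHY] = -4·λ − 2,   2·[YAK] = 3/2
So [MHY]:[YAK] = (-4·λ − 2) / (3/2). Setting this equal to -44/3:
  -4·λ − 2 = -44/3·(3/2)  ⇒  λ = 5
Then r = λ/(1−λ) = (5)/(-4) = -5/4. Check: with r = -5/4, M = (5, 0) and [MHY]:[YAK] = -44/3 as required.

r = -5/4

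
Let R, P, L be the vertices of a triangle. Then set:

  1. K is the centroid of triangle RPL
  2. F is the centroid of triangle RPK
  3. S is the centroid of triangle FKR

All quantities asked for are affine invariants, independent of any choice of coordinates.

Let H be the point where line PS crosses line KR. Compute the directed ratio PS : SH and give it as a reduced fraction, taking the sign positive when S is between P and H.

Choose coordinates R = (0, 0), P = (1, 0), L = (0, 1).
1. K is the centroid of triangle RPL ⇒ K = (1/3, 1/3)
2. F is the centroid of triangle RPK ⇒ F = (4/9, 1/9)
3. S is the centroid of triangle FKR ⇒ S = (7/27, 4/27)
line PS meets KR at H = (1/6, 1/6)
S = P + t·(H−P) with t = 8/9, so PS:SH = 8/9:1/9

PS:SH = 8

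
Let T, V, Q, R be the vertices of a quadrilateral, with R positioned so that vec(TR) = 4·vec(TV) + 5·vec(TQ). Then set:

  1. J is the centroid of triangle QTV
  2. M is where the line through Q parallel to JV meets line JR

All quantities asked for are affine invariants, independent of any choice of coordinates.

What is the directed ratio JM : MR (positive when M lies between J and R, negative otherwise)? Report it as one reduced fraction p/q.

Work in coordinates with T = (0, 0), V = (1, 0), Q = (0, 1), R = (4, 5).
1. J is the centroid of triangle QTV ⇒ J = (1/3, 1/3)
2. M is where the line through Q parallel to JV meets line JR ⇒ M = (8/13, 9/13)
M = J + t·(R−J) with t = 1/13, so JM:MR = t:(1−t) = 1/13:12/13

JM:MR = 1/12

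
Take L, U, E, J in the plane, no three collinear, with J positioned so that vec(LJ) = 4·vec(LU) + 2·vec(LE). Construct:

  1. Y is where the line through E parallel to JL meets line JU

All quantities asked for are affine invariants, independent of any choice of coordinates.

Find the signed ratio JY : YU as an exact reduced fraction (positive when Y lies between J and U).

Assign L = (0, 0), U = (1, 0), E = (0, 1), J = (4, 2) — the answer is frame-independent, so this choice is without loss of generality.
1. Y is where the line through E parallel to JL meets line JU ⇒ Y = (10, 6)
Y = J + t·(U−J) with t = -2, so JY:YU = t:(1−t) = -2:3

JY:YU = -2/3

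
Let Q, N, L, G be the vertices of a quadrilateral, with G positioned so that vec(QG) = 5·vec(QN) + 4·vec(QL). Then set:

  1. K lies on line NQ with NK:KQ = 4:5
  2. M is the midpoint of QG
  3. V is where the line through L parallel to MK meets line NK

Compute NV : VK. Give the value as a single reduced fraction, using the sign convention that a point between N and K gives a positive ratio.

NV:VK = -71/55

Assign Q = (0, 0), N = (1, 0), L = (0, 1), G = (5, 4) — the answer is frame-independent, so this choice is without loss of generality.
1. K lies on line NQ with NK:KQ = 4:5 ⇒ K = (5/9, 0)
2. M is the midpoint of QG ⇒ M = (5/2, 2)
3. V is where the line through L parallel to MK meets line NK ⇒ V = (-35/36, 0)
V = N + t·(K−N) with t = 71/16, so NV:VK = t:(1−t) = 71/16:-55/16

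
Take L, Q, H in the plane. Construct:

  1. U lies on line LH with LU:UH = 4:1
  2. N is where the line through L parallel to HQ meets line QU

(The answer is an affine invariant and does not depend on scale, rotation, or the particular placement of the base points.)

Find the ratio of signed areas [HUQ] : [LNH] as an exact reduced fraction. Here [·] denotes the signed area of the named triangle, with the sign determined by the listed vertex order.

Work in coordinates with L = (0, 0), Q = (1, 0), H = (0, 1).
1. U lies on line LH with LU:UH = 4:1 ⇒ U = (0, 4/5)
2. N is where the line through L parallel to HQ meets line QU ⇒ N = (-4, 4)
2·[HUQ] = 1/5, 2·[LNH] = -4
[HUQ]:[LNH] = 1/5:-4 = -1/20

[HUQ]:[LNH] = -1/20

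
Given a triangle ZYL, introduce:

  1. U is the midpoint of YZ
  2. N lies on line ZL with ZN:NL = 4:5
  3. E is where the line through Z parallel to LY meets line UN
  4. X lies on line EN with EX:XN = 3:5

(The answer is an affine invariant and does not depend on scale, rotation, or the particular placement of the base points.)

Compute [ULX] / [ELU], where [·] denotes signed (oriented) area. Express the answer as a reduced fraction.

[ULX]:[ELU] = -2/3

Choose coordinates Z = (0, 0), Y = (1, 0), L = (0, 1).
1. U is the midpoint of YZ ⇒ U = (1/2, 0)
2. N lies on line ZL with ZN:NL = 4:5 ⇒ N = (0, 4/9)
3. E is where the line through Z parallel to LY meets line UN ⇒ E = (-4, 4)
4. X lies on line EN with EX:XN = 3:5 ⇒ X = (-5/2, 8/3)
2·[ULX] = 5/3, 2·[ELU] = -5/2
[ULX]:[ELU] = 5/3:-5/2 = -2/3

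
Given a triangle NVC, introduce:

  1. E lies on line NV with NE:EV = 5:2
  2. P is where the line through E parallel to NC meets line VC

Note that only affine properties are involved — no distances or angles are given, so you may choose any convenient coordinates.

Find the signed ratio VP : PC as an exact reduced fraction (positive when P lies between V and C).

Assign N = (0, 0), V = (1, 0), C = (0, 1) — the answer is frame-independent, so this choice is without loss of generality.
1. E lies on line NV with NE:EV = 5:2 ⇒ E = (5/7, 0)
2. P is where the line through E parallel to NC meets line VC ⇒ P = (5/7, 2/7)
P = V + t·(C−V) with t = 2/7, so VP:PC = t:(1−t) = 2/7:5/7

VP:PC = 2/5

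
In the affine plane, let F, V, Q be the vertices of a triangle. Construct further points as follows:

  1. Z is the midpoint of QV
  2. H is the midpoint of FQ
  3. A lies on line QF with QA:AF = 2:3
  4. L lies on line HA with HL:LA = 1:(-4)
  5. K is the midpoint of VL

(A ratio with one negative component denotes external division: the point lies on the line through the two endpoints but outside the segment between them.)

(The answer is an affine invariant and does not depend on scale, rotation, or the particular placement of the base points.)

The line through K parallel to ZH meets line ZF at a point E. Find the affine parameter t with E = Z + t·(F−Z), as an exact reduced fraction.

Set F = (0, 0), V = (1, 0), Q = (0, 1); any affine frame gives the same invariant.
1. Z is the midpoint of QV ⇒ Z = (1/2, 1/2)
2. H is the midpoint of FQ ⇒ H = (0, 1/2)
3. A lies on line QF with QA:AF = 2:3 ⇒ A = (0, 3/5)
4. L lies on line HA with HL:LA = 1:(-4) ⇒ L = (0, 7/15)
5. K is the midpoint of VL ⇒ K = (1/2, 7/30)
through K parallel to ZH: direction (-1/2, 0); meets ZF at E = (7/30, 7/30)
E = Z + t·(F−Z) with t = 8/15

t = 8/15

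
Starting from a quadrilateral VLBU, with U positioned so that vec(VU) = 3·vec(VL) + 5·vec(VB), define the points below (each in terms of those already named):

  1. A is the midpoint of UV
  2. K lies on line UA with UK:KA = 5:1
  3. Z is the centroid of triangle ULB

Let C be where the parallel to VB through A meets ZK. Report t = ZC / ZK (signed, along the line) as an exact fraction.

Set V = (0, 0), L = (1, 0), B = (0, 1), U = (3, 5); any affine frame gives the same invariant.
1. A is the midpoint of UV ⇒ A = (3/2, 5/2)
2. K lies on line UA with UK:KA = 5:1 ⇒ K = (7/4, 35/12)
3. Z is the centroid of triangle ULB ⇒ Z = (4/3, 2)
through A parallel to VB: direction (0, 1); meets ZK at C = (3/2, 71/30)
C = Z + t·(K−Z) with t = 2/5

t = 2/5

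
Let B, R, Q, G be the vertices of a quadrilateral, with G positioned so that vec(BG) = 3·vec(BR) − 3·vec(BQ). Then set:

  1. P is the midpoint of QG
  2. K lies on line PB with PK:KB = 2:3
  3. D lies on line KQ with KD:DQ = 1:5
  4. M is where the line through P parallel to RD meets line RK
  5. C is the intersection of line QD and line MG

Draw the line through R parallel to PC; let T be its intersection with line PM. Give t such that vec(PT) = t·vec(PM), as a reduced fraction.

Set B = (0, 0), R = (1, 0), Q = (0, 1), G = (3, -3); any affine frame gives the same invariant.
1. P is the midpoint of QG ⇒ P = (3/2, -1)
2. K lies on line PB with PK:KB = 2:3 ⇒ K = (9/10, -3/5)
3. D lies on line KQ with KD:DQ = 1:5 ⇒ D = (3/4, -1/3)
4. M is where the line through P parallel to RD meets line RK ⇒ M = (9/14, -15/7)
5. C is the intersection of line QD and line MG ⇒ C = (72/35, -93/35)
through R parallel to PC: direction (39/70, -58/35); meets PM at T = (233/168, -145/126)
T = P + t·(M−P) with t = 19/144

t = 19/144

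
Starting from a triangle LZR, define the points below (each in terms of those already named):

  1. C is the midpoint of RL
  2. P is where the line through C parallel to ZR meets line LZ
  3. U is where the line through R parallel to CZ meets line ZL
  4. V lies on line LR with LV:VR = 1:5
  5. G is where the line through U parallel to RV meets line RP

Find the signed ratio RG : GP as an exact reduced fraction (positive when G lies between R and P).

RG:GP = -4/3

Set L = (0, 0), Z = (1, 0), R = (0, 1); any affine frame gives the same invariant.
1. C is the midpoint of RL ⇒ C = (0, 1/2)
2. P is where the line through C parallel to ZR meets line LZ ⇒ P = (1/2, 0)
3. U is where the line through R parallel to CZ meets line ZL ⇒ U = (2, 0)
4. V lies on line LR with LV:VR = 1:5 ⇒ V = (0, 1/6)
5. G is where the line through U parallel to RV meets line RP ⇒ G = (2, -3)
G = R + t·(P−R) with t = 4, so RG:GP = t:(1−t) = 4:-3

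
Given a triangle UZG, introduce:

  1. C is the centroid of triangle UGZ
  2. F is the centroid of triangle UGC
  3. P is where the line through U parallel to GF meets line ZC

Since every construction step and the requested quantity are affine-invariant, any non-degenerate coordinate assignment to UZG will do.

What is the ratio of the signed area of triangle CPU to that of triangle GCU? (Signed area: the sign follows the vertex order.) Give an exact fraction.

[CPU]:[GCU] = -2/3

Assign U = (0, 0), Z = (1, 0), G = (0, 1) — the answer is frame-independent, so this choice is without loss of generality.
1. C is the centroid of triangle UGZ ⇒ C = (1/3, 1/3)
2. F is the centroid of triangle UGC ⇒ F = (1/9, 4/9)
3. P is where the line through U parallel to GF meets line ZC ⇒ P = (-1/9, 5/9)
2·[CPU] = 2/9, 2·[GCU] = -1/3
[CPU]:[GCU] = 2/9:-1/3 = -2/3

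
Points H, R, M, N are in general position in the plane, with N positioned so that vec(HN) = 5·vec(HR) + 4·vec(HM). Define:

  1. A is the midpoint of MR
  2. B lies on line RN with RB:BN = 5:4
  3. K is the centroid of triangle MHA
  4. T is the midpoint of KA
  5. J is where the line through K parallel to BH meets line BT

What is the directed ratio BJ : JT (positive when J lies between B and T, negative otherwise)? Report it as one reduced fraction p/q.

BJ:JT = -67/20

Set H = (0, 0), R = (1, 0), M = (0, 1), N = (5, 4); any affine frame gives the same invariant.
1. A is the midpoint of MR ⇒ A = (1/2, 1/2)
2. B lies on line RN with RB:BN = 5:4 ⇒ B = (29/9, 20/9)
3. K is the centroid of triangle MHA ⇒ K = (1/6, 1/2)
4. T is the midpoint of KA ⇒ T = (1/3, 1/2)
5. J is where the line through K parallel to BH meets line BT ⇒ J = (-379/423, -197/846)
J = B + t·(T−B) with t = 67/47, so BJ:JT = t:(1−t) = 67/47:-20/47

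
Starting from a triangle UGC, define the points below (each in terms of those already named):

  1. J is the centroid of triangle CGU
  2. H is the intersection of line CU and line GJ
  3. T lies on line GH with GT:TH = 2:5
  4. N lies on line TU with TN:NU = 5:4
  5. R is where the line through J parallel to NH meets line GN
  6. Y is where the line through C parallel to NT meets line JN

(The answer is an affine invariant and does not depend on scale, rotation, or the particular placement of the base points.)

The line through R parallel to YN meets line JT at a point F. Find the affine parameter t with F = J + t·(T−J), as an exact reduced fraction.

Work in coordinates with U = (0, 0), G = (1, 0), C = (0, 1).
1. J is the centroid of triangle CGU ⇒ J = (1/3, 1/3)
2. H is the intersection of line CU and line GJ ⇒ H = (0, 1/2)
3. T lies on line GH with GT:TH = 2:5 ⇒ T = (5/7, 1/7)
4. N lies on line TU with TN:NU = 5:4 ⇒ N = (20/63, 4/63)
5. R is where the line through J parallel to NH meets line GN ⇒ R = (103/189, 8/189)
6. Y is where the line through C parallel to NT meets line JN ⇒ Y = (95/252, 271/252)
through R parallel to YN: direction (-5/84, -85/84); meets JT at F = (5/9, 2/9)
F = J + t·(T−J) with t = 7/12

t = 7/12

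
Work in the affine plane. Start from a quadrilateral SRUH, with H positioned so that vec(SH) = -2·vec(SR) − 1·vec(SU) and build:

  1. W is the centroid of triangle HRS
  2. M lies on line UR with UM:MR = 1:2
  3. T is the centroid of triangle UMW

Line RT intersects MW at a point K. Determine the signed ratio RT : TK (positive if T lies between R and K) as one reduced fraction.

Choose coordinates S = (0, 0), R = (1, 0), U = (0, 1), H = (-2, -1).
1. W is the centroid of triangle HRS ⇒ W = (-1/3, -1/3)
2. M lies on line UR with UM:MR = 1:2 ⇒ M = (1/3, 2/3)
3. T is the centroid of triangle UMW ⇒ T = (0, 4/9)
line RT meets MW at K = (1/7, 8/21)
T = R + t·(K−R) with t = 7/6, so RT:TK = 7/6:-1/6

RT:TK = -7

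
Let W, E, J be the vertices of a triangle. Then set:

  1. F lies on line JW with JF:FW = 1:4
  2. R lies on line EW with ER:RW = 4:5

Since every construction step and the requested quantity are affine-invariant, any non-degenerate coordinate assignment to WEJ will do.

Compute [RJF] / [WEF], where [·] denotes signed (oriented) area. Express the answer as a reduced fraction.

[RJF]:[WEF] = 5/36

Assign W = (0, 0), E = (1, 0), J = (0, 1) — the answer is frame-independent, so this choice is without loss of generality.
1. F lies on line JW with JF:FW = 1:4 ⇒ F = (0, 4/5)
2. R lies on line EW with ER:RW = 4:5 ⇒ R = (5/9, 0)
2·[RJF] = 1/9, 2·[WEF] = 4/5
[RJF]:[WEF] = 1/9:4/5 = 5/36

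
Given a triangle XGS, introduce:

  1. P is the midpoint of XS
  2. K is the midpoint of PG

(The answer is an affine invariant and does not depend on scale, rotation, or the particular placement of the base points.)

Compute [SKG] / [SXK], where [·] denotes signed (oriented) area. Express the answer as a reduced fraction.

[SKG]:[SXK] = 1/2

Set X = (0, 0), G = (1, 0), S = (0, 1); any affine frame gives the same invariant.
1. P is the midpoint of XS ⇒ P = (0, 1/2)
2. K is the midpoint of PG ⇒ K = (1/2, 1/4)
2·[SKG] = 1/4, 2·[SXK] = 1/2
[SKG]:[SXK] = 1/4:1/2 = 1/2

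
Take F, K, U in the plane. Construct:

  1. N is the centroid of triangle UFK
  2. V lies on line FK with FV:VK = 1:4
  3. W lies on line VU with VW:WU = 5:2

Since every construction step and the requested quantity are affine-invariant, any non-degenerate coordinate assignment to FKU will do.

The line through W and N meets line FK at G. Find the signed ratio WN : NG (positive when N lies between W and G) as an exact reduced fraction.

Assign F = (0, 0), K = (1, 0), U = (0, 1) — the answer is frame-independent, so this choice is without loss of generality.
1. N is the centroid of triangle UFK ⇒ N = (1/3, 1/3)
2. V lies on line FK with FV:VK = 1:4 ⇒ V = (1/5, 0)
3. W lies on line VU with VW:WU = 5:2 ⇒ W = (2/35, 5/7)
line WN meets FK at G = (23/40, 0)
N = W + t·(G−W) with t = 8/15, so WN:NG = 8/15:7/15

WN:NG = 8/7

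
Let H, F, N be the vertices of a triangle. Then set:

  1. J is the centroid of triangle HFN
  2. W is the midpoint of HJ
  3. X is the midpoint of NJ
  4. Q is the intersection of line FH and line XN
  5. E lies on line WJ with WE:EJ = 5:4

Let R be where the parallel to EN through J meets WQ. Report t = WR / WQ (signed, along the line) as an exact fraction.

Choose coordinates H = (0, 0), F = (1, 0), N = (0, 1).
1. J is the centroid of triangle HFN ⇒ J = (1/3, 1/3)
2. W is the midpoint of HJ ⇒ W = (1/6, 1/6)
3. X is the midpoint of NJ ⇒ X = (1/6, 2/3)
4. Q is the intersection of line FH and line XN ⇒ Q = (1/2, 0)
5. E lies on line WJ with WE:EJ = 5:4 ⇒ E = (7/27, 7/27)
through J parallel to EN: direction (-7/27, 20/27); meets WQ at R = (29/66, 1/33)
R = W + t·(Q−W) with t = 9/11

t = 9/11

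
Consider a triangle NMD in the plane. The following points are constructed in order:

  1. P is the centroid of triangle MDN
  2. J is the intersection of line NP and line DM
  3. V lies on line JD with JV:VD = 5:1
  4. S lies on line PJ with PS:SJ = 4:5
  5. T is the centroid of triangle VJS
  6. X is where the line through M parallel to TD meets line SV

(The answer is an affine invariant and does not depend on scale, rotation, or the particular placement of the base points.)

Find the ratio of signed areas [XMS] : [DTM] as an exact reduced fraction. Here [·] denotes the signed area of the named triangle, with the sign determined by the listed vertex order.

Assign N = (0, 0), M = (1, 0), D = (0, 1) — the answer is frame-independent, so this choice is without loss of generality.
1. P is the centroid of triangle MDN ⇒ P = (1/3, 1/3)
2. J is the intersection of line NP and line DM ⇒ J = (1/2, 1/2)
3. V lies on line JD with JV:VD = 5:1 ⇒ V = (1/12, 11/12)
4. S lies on line PJ with PS:SJ = 4:5 ⇒ S = (11/27, 11/27)
5. T is the centroid of triangle VJS ⇒ T = (107/324, 197/324)
6. X is where the line through M parallel to TD meets line SV ⇒ X = (-313/864, 1397/864)
2·[XMS] = -1045/2592, 2·[DTM] = 5/81
[XMS]:[DTM] = -1045/2592:5/81 = -209/32

[XMS]:[DTM] = -209/32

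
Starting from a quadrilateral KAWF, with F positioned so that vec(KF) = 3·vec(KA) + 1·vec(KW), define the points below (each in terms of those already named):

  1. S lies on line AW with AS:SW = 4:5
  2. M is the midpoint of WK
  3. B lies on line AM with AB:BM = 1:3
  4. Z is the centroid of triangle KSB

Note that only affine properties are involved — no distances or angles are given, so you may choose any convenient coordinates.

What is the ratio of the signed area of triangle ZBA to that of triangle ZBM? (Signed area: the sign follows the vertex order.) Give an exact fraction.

[ZBA]:[ZBM] = -1/3

Work in coordinates with K = (0, 0), A = (1, 0), W = (0, 1), F = (3, 1).
1. S lies on line AW with AS:SW = 4:5 ⇒ S = (5/9, 4/9)
2. M is the midpoint of WK ⇒ M = (0, 1/2)
3. B lies on line AM with AB:BM = 1:3 ⇒ B = (3/4, 1/8)
4. Z is the centroid of triangle KSB ⇒ Z = (47/108, 41/216)
2·[ZBA] = -5/216, 2·[ZBM] = 5/72
[ZBA]:[ZBM] = -5/216:5/72 = -1/3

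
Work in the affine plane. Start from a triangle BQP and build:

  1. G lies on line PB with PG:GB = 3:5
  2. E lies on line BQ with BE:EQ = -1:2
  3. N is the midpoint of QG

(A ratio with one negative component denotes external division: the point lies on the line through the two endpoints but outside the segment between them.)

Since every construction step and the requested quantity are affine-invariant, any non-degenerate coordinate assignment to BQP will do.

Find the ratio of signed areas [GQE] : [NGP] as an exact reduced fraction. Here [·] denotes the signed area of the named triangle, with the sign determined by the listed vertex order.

[GQE]:[NGP] = 20/3

Choose coordinates B = (0, 0), Q = (1, 0), P = (0, 1).
1. G lies on line PB with PG:GB = 3:5 ⇒ G = (0, 5/8)
2. E lies on line BQ with BE:EQ = -1:2 ⇒ E = (-1, 0)
3. N is the midpoint of QG ⇒ N = (1/2, 5/16)
2·[GQE] = -5/4, 2·[NGP] = -3/16
[GQE]:[NGP] = -5/4:-3/16 = 20/3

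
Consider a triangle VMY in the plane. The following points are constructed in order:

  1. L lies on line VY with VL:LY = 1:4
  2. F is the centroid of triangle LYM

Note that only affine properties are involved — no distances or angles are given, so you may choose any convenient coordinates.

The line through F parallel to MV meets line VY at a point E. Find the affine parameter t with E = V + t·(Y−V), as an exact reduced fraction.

Assign V = (0, 0), M = (1, 0), Y = (0, 1) — the answer is frame-independent, so this choice is without loss of generality.
1. L lies on line VY with VL:LY = 1:4 ⇒ L = (0, 1/5)
2. F is the centroid of triangle LYM ⇒ F = (1/3, 2/5)
through F parallel to MV: direction (-1, 0); meets VY at E = (0, 2/5)
E = V + t·(Y−V) with t = 2/5

t = 2/5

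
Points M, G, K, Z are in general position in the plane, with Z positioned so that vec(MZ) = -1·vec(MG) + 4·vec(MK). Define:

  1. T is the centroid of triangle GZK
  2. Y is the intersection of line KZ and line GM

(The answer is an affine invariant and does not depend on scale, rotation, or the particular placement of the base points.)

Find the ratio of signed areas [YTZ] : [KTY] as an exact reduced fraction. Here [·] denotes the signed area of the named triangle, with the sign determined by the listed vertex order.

[YTZ]:[KTY] = -4

Assign M = (0, 0), G = (1, 0), K = (0, 1), Z = (-1, 4) — the answer is frame-independent, so this choice is without loss of generality.
1. T is the centroid of triangle GZK ⇒ T = (0, 5/3)
2. Y is the intersection of line KZ and line GM ⇒ Y = (1/3, 0)
2·[YTZ] = 8/9, 2·[KTY] = -2/9
[YTZ]:[KTY] = 8/9:-2/9 = -4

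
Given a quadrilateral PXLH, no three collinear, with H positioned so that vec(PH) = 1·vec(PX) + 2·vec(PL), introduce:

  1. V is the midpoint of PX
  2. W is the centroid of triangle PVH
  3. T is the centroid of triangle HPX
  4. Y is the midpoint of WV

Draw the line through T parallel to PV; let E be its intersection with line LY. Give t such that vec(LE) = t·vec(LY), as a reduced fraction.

t = 1/2

Assign P = (0, 0), X = (1, 0), L = (0, 1), H = (1, 2) — the answer is frame-independent, so this choice is without loss of generality.
1. V is the midpoint of PX ⇒ V = (1/2, 0)
2. W is the centroid of triangle PVH ⇒ W = (1/2, 2/3)
3. T is the centroid of triangle HPX ⇒ T = (2/3, 2/3)
4. Y is the midpoint of WV ⇒ Y = (1/2, 1/3)
through T parallel to PV: direction (1/2, 0); meets LY at E = (1/4, 2/3)
E = L + t·(Y−L) with t = 1/2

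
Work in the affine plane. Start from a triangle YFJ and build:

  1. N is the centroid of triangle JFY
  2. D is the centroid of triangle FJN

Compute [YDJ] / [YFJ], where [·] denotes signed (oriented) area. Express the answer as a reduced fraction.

Assign Y = (0, 0), F = (1, 0), J = (0, 1) — the answer is frame-independent, so this choice is without loss of generality.
1. N is the centroid of triangle JFY ⇒ N = (1/3, 1/3)
2. D is the centroid of triangle FJN ⇒ D = (4/9, 4/9)
2·[YDJ] = 4/9, 2·[YFJ] = 1
[YDJ]:[YFJ] = 4/9:1 = 4/9

[YDJ]:[YFJ] = 4/9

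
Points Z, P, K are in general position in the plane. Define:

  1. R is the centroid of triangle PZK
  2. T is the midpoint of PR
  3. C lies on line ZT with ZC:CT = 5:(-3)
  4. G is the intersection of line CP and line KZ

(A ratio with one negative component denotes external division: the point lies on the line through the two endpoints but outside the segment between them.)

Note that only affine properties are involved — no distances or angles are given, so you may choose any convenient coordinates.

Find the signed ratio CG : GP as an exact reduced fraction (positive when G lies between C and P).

CG:GP = -5/3

Choose coordinates Z = (0, 0), P = (1, 0), K = (0, 1).
1. R is the centroid of triangle PZK ⇒ R = (1/3, 1/3)
2. T is the midpoint of PR ⇒ T = (2/3, 1/6)
3. C lies on line ZT with ZC:CT = 5:(-3) ⇒ C = (5/3, 5/12)
4. G is the intersection of line CP and line KZ ⇒ G = (0, -5/8)
G = C + t·(P−C) with t = 5/2, so CG:GP = t:(1−t) = 5/2:-3/2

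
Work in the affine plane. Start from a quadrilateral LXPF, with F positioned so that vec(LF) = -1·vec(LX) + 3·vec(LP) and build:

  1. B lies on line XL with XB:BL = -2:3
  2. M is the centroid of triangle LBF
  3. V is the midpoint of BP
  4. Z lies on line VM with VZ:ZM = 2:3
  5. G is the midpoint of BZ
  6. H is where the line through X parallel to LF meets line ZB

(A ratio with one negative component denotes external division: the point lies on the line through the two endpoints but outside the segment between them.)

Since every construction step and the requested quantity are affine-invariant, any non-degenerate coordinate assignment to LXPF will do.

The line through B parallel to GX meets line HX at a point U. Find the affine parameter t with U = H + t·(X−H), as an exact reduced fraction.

Work in coordinates with L = (0, 0), X = (1, 0), P = (0, 1), F = (-1, 3).
1. B lies on line XL with XB:BL = -2:3 ⇒ B = (3, 0)
2. M is the centroid of triangle LBF ⇒ M = (2/3, 1)
3. V is the midpoint of BP ⇒ V = (3/2, 1/2)
4. Z lies on line VM with VZ:ZM = 2:3 ⇒ Z = (7/6, 7/10)
5. G is the midpoint of BZ ⇒ G = (25/12, 7/20)
6. H is where the line through X parallel to LF meets line ZB ⇒ H = (17/24, 7/8)
through B parallel to GX: direction (-13/12, -7/20); meets HX at U = (43/36, -7/12)
U = H + t·(X−H) with t = 5/3

t = 5/3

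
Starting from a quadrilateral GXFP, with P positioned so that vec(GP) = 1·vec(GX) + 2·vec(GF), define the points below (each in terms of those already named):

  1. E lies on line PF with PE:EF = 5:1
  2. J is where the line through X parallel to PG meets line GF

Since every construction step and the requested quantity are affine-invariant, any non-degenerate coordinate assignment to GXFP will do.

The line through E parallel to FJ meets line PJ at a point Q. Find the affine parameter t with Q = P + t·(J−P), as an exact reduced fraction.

Set G = (0, 0), X = (1, 0), F = (0, 1), P = (1, 2); any affine frame gives the same invariant.
1. E lies on line PF with PE:EF = 5:1 ⇒ E = (1/6, 7/6)
2. J is where the line through X parallel to PG meets line GF ⇒ J = (0, -2)
through E parallel to FJ: direction (0, -3); meets PJ at Q = (1/6, -4/3)
Q = P + t·(J−P) with t = 5/6

t = 5/6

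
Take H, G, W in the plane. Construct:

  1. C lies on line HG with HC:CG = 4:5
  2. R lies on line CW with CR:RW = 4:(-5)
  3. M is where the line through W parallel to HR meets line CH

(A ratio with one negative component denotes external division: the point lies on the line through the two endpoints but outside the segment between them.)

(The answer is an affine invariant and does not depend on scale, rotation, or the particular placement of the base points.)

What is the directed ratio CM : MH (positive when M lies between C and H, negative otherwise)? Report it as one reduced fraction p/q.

Work in coordinates with H = (0, 0), G = (1, 0), W = (0, 1).
1. C lies on line HG with HC:CG = 4:5 ⇒ C = (4/9, 0)
2. R lies on line CW with CR:RW = 4:(-5) ⇒ R = (20/9, -4)
3. M is where the line through W parallel to HR meets line CH ⇒ M = (5/9, 0)
M = C + t·(H−C) with t = -1/4, so CM:MH = t:(1−t) = -1/4:5/4

CM:MH = -1/5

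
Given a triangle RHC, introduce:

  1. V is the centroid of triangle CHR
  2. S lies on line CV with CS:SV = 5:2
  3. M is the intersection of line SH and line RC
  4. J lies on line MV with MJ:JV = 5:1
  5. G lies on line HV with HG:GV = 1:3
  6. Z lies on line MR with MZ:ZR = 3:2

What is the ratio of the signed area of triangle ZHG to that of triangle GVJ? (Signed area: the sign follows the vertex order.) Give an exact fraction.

Work in coordinates with R = (0, 0), H = (1, 0), C = (0, 1).
1. V is the centroid of triangle CHR ⇒ V = (1/3, 1/3)
2. S lies on line CV with CS:SV = 5:2 ⇒ S = (5/21, 11/21)
3. M is the intersection of line SH and line RC ⇒ M = (0, 11/16)
4. J lies on line MV with MJ:JV = 5:1 ⇒ J = (5/18, 113/288)
5. G lies on line HV with HG:GV = 1:3 ⇒ G = (5/6, 1/12)
6. Z lies on line MR with MZ:ZR = 3:2 ⇒ Z = (0, 11/40)
2·[ZHG] = 3/80, 2·[GVJ] = -1/64
[ZHG]:[GVJ] = 3/80:-1/64 = -12/5

[ZHG]:[GVJ] = -12/5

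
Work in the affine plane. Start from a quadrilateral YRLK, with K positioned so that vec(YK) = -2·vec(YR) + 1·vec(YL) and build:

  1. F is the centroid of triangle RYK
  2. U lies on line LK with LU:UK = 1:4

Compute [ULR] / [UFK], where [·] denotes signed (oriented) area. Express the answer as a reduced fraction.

[ULR]:[UFK] = 3/8

Choose coordinates Y = (0, 0), R = (1, 0), L = (0, 1), K = (-2, 1).
1. F is the centroid of triangle RYK ⇒ F = (-1/3, 1/3)
2. U lies on line LK with LU:UK = 1:4 ⇒ U = (-2/5, 1)
2·[ULR] = -2/5, 2·[UFK] = -16/15
[ULR]:[UFK] = -2/5:-16/15 = 3/8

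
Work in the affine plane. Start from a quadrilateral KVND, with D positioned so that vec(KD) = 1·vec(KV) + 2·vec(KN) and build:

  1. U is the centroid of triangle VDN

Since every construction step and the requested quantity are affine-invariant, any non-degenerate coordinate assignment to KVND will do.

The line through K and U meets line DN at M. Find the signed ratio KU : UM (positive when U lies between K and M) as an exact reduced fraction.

Work in coordinates with K = (0, 0), V = (1, 0), N = (0, 1), D = (1, 2).
1. U is the centroid of triangle VDN ⇒ U = (2/3, 1)
line KU meets DN at M = (2, 3)
U = K + t·(M−K) with t = 1/3, so KU:UM = 1/3:2/3

KU:UM = 1/2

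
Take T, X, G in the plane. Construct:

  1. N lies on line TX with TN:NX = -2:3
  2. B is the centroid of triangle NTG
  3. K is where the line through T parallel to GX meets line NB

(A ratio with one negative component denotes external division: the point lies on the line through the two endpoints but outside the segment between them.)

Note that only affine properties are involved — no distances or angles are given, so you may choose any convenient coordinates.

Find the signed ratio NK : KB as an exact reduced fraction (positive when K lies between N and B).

Assign T = (0, 0), X = (1, 0), G = (0, 1) — the answer is frame-independent, so this choice is without loss of generality.
1. N lies on line TX with TN:NX = -2:3 ⇒ N = (-2, 0)
2. B is the centroid of triangle NTG ⇒ B = (-2/3, 1/3)
3. K is where the line through T parallel to GX meets line NB ⇒ K = (-2/5, 2/5)
K = N + t·(B−N) with t = 6/5, so NK:KB = t:(1−t) = 6/5:-1/5

NK:KB = -6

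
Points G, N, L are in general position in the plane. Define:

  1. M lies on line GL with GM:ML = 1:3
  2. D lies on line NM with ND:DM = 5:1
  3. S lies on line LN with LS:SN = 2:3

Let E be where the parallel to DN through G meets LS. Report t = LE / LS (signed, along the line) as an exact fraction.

Work in coordinates with G = (0, 0), N = (1, 0), L = (0, 1).
1. M lies on line GL with GM:ML = 1:3 ⇒ M = (0, 1/4)
2. D lies on line NM with ND:DM = 5:1 ⇒ D = (1/6, 5/24)
3. S lies on line LN with LS:SN = 2:3 ⇒ S = (2/5, 3/5)
through G parallel to DN: direction (5/6, -5/24); meets LS at E = (4/3, -1/3)
E = L + t·(S−L) with t = 10/3

t = 10/3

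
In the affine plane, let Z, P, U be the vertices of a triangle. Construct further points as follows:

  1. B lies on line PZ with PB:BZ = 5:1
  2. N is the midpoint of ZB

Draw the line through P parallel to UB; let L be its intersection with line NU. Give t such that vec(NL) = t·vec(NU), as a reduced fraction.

t = 11

Set Z = (0, 0), P = (1, 0), U = (0, 1); any affine frame gives the same invariant.
1. B lies on line PZ with PB:BZ = 5:1 ⇒ B = (1/6, 0)
2. N is the midpoint of ZB ⇒ N = (1/12, 0)
through P parallel to UB: direction (1/6, -1); meets NU at L = (-5/6, 11)
L = N + t·(U−N) with t = 11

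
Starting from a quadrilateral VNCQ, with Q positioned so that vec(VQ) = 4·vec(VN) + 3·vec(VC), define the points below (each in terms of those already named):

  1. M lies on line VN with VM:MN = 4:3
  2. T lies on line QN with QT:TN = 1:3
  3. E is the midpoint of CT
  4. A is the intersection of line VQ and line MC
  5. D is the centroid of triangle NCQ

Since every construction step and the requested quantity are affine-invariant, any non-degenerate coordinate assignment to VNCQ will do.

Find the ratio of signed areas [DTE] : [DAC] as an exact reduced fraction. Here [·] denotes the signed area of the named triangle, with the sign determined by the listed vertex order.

Work in coordinates with V = (0, 0), N = (1, 0), C = (0, 1), Q = (4, 3).
1. M lies on line VN with VM:MN = 4:3 ⇒ M = (4/7, 0)
2. T lies on line QN with QT:TN = 1:3 ⇒ T = (13/4, 9/4)
3. E is the midpoint of CT ⇒ E = (13/8, 13/8)
4. A is the intersection of line VQ and line MC ⇒ A = (2/5, 3/10)
5. D is the centroid of triangle NCQ ⇒ D = (5/3, 4/3)
2·[DTE] = 1/2, 2·[DAC] = -13/10
[DTE]:[DAC] = 1/2:-13/10 = -5/13

[DTE]:[DAC] = -5/13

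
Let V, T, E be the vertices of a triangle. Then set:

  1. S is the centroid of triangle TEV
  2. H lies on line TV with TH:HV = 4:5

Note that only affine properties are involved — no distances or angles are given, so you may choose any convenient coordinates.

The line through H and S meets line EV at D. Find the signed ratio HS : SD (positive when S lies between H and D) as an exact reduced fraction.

HS:SD = 2/3

Assign V = (0, 0), T = (1, 0), E = (0, 1) — the answer is frame-independent, so this choice is without loss of generality.
1. S is the centroid of triangle TEV ⇒ S = (1/3, 1/3)
2. H lies on line TV with TH:HV = 4:5 ⇒ H = (5/9, 0)
line HS meets EV at D = (0, 5/6)
S = H + t·(D−H) with t = 2/5, so HS:SD = 2/5:3/5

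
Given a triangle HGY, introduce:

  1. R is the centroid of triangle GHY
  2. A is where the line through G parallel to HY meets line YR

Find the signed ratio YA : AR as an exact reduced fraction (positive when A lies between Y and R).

Set H = (0, 0), G = (1, 0), Y = (0, 1); any affine frame gives the same invariant.
1. R is the centroid of triangle GHY ⇒ R = (1/3, 1/3)
2. A is where the line through G parallel to HY meets line YR ⇒ A = (1, -1)
A = Y + t·(R−Y) with t = 3, so YA:AR = t:(1−t) = 3:-2

YA:AR = -3/2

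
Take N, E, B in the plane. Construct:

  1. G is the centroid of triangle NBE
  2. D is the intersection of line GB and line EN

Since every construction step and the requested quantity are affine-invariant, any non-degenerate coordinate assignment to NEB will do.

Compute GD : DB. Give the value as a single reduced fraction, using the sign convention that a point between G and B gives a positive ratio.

GD:DB = -1/3

Set N = (0, 0), E = (1, 0), B = (0, 1); any affine frame gives the same invariant.
1. G is the centroid of triangle NBE ⇒ G = (1/3, 1/3)
2. D is the intersection of line GB and line EN ⇒ D = (1/2, 0)
D = G + t·(B−G) with t = -1/2, so GD:DB = t:(1−t) = -1/2:3/2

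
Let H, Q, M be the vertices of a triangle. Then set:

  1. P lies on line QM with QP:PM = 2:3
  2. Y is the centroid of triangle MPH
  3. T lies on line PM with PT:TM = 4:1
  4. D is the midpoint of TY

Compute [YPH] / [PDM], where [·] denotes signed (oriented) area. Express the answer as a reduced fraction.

Set H = (0, 0), Q = (1, 0), M = (0, 1); any affine frame gives the same invariant.
1. P lies on line QM with QP:PM = 2:3 ⇒ P = (3/5, 2/5)
2. Y is the centroid of triangle MPH ⇒ Y = (1/5, 7/15)
3. T lies on line PM with PT:TM = 4:1 ⇒ T = (3/25, 22/25)
4. D is the midpoint of TY ⇒ D = (4/25, 101/150)
2·[YPH] = -1/5, 2·[PDM] = -1/10
[YPH]:[PDM] = -1/5:-1/10 = 2

[YPH]:[PDM] = 2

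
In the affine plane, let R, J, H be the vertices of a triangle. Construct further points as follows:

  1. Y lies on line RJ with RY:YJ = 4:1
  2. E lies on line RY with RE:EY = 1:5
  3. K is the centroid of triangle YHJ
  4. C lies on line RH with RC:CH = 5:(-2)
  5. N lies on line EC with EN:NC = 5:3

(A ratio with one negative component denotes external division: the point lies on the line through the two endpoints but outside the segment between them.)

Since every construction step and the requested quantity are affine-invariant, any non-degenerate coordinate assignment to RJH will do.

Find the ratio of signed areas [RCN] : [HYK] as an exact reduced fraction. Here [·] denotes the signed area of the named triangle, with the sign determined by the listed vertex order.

[RCN]:[HYK] = -5/4

Work in coordinates with R = (0, 0), J = (1, 0), H = (0, 1).
1. Y lies on line RJ with RY:YJ = 4:1 ⇒ Y = (4/5, 0)
2. E lies on line RY with RE:EY = 1:5 ⇒ E = (2/15, 0)
3. K is the centroid of triangle YHJ ⇒ K = (3/5, 1/3)
4. C lies on line RH with RC:CH = 5:(-2) ⇒ C = (0, 5/3)
5. N lies on line EC with EN:NC = 5:3 ⇒ N = (1/20, 25/24)
2·[RCN] = -1/12, 2·[HYK] = 1/15
[RCN]:[HYK] = -1/12:1/15 = -5/4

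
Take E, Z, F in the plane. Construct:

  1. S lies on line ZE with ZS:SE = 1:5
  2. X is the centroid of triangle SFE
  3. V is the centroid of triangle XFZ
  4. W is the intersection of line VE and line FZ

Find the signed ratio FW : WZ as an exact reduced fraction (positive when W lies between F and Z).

FW:WZ = 23/24

Assign E = (0, 0), Z = (1, 0), F = (0, 1) — the answer is frame-independent, so this choice is without loss of generality.
1. S lies on line ZE with ZS:SE = 1:5 ⇒ S = (5/6, 0)
2. X is the centroid of triangle SFE ⇒ X = (5/18, 1/3)
3. V is the centroid of triangle XFZ ⇒ V = (23/54, 4/9)
4. W is the intersection of line VE and line FZ ⇒ W = (23/47, 24/47)
W = F + t·(Z−F) with t = 23/47, so FW:WZ = t:(1−t) = 23/47:24/47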